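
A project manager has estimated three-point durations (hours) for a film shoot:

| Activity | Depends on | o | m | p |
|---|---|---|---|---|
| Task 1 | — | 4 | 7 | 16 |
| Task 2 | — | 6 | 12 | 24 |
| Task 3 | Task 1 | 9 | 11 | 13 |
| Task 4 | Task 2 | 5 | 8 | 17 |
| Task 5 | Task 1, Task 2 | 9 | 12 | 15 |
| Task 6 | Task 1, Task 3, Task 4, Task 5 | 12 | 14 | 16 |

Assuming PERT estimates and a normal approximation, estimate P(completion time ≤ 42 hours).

te_Task 1 = (4 + 4·7 + 16)/6 = 48/6 = 8; σ²_Task 1 = ((16−4)/6)² = 4.000
te_Task 2 = (6 + 4·12 + 24)/6 = 78/6 = 13; σ²_Task 2 = ((24−6)/6)² = 9.000
te_Task 3 = (9 + 4·11 + 13)/6 = 66/6 = 11; σ²_Task 3 = ((13−9)/6)² = 0.444
te_Task 4 = (5 + 4·8 + 17)/6 = 54/6 = 9; σ²_Task 4 = ((17−5)/6)² = 4.000
te_Task 5 = (9 + 4·12 + 15)/6 = 72/6 = 12; σ²_Task 5 = ((15−9)/6)² = 1.000
te_Task 6 = (12 + 4·14 + 16)/6 = 84/6 = 14; σ²_Task 6 = ((16−12)/6)² = 0.444

Forward pass:
ES_Task 1 = 0; EF_Task 1 = 8
ES_Task 2 = 0; EF_Task 2 = 13
ES_Task 3 = 8; EF_Task 3 = 8+11 = 19
ES_Task 4 = 13; EF_Task 4 = 13+9 = 22
ES_Task 5 = max(EF_Task 1=8, EF_Task 2=13) = 13; EF_Task 5 = 13+12 = 25
ES_Task 6 = max(EF_Task 1=8, EF_Task 3=19, EF_Task 4=22, EF_Task 5=25) = 25; EF_Task 6 = 25+14 = 39
Expected project duration μ = 39 hours. Critical path: Task 2 → Task 5 → Task 6.

Variance along critical path = 9.000 + 1.000 + 0.444 = 10.444; σ = √10.444 = 3.232 hours.
Z = (42 − 39) / 3.232 = 0.928
P(T ≤ 42) = Φ(0.928) ≈ 0.823

0.823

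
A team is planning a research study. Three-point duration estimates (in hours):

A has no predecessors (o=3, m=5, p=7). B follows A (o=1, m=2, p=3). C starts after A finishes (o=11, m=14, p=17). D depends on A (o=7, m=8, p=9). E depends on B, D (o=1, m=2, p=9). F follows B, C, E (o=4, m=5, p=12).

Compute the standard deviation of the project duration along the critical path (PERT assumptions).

te_A = (3 + 4·5 + 7)/6 = 30/6 = 5; σ²_A = ((7−3)/6)² = 0.444
te_B = (1 + 4·2 + 3)/6 = 12/6 = 2; σ²_B = ((3−1)/6)² = 0.111
te_C = (11 + 4·14 + 17)/6 = 84/6 = 14; σ²_C = ((17−11)/6)² = 1.000
te_D = (7 + 4·8 + 9)/6 = 48/6 = 8; σ²_D = ((9−7)/6)² = 0.111
te_E = (1 + 4·2 + 9)/6 = 18/6 = 3; σ²_E = ((9−1)/6)² = 1.778
te_F = (4 + 4·5 + 12)/6 = 36/6 = 6; σ²_F = ((12−4)/6)² = 1.778

Forward pass:
ES_A = 0; EF_A = 5
ES_B = 5; EF_B = 5+2 = 7
ES_C = 5; EF_C = 5+14 = 19
ES_D = 5; EF_D = 5+8 = 13
ES_E = max(EF_B=7, EF_D=13) = 13; EF_E = 13+3 = 16
ES_F = max(EF_B=7, EF_C=19, EF_E=16) = 19; EF_F = 19+6 = 25
Expected project duration μ = 25 hours. Critical path: A → C → F.

Variance along critical path = 0.444 + 1.000 + 1.778 = 3.222
σ = √3.222 = 1.795 hours

1.80 hours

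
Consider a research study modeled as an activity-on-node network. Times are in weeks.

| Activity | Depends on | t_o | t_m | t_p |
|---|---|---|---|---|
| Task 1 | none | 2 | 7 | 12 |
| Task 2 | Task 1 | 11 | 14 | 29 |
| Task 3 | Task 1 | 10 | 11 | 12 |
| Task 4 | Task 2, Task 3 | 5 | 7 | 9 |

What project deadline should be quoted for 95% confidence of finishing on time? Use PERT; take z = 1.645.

te_Task 1 = (2 + 4·7 + 12)/6 = 42/6 = 7; σ²_Task 1 = ((12−2)/6)² = 2.778
te_Task 2 = (11 + 4·14 + 29)/6 = 96/6 = 16; σ²_Task 2 = ((29−11)/6)² = 9.000
te_Task 3 = (10 + 4·11 + 12)/6 = 66/6 = 11; σ²_Task 3 = ((12−10)/6)² = 0.111
te_Task 4 = (5 + 4·7 + 9)/6 = 42/6 = 7; σ²_Task 4 = ((9−5)/6)² = 0.444

Forward pass:
ES_Task 1 = 0; EF_Task 1 = 7
ES_Task 2 = 7; EF_Task 2 = 7+16 = 23
ES_Task 3 = 7; EF_Task 3 = 7+11 = 18
ES_Task 4 = max(EF_Task 2=23, EF_Task 3=18) = 23; EF_Task 4 = 23+7 = 30
Expected project duration μ = 30 weeks. Critical path: Task 1 → Task 2 → Task 4.

Variance along critical path = 2.778 + 9.000 + 0.444 = 12.222; σ = 3.496 weeks.
D = μ + z·σ = 30 + 1.645·3.496 = 35.8 weeks

35.8 weeks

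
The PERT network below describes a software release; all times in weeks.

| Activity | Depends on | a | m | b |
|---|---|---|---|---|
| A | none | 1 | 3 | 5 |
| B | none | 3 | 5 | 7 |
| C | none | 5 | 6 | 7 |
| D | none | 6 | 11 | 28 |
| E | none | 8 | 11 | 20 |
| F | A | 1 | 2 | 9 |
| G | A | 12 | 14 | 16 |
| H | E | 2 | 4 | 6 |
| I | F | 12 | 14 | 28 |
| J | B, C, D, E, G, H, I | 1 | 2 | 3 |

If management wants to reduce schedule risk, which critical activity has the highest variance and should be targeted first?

I

te_A = (1 + 4·3 + 5)/6 = 18/6 = 3; σ²_A = ((5−1)/6)² = 0.444
te_B = (3 + 4·5 + 7)/6 = 30/6 = 5; σ²_B = ((7−3)/6)² = 0.444
te_C = (5 + 4·6 + 7)/6 = 36/6 = 6; σ²_C = ((7−5)/6)² = 0.111
te_D = (6 + 4·11 + 28)/6 = 78/6 = 13; σ²_D = ((28−6)/6)² = 13.444
te_E = (8 + 4·11 + 20)/6 = 72/6 = 12; σ²_E = ((20−8)/6)² = 4.000
te_F = (1 + 4·2 + 9)/6 = 18/6 = 3; σ²_F = ((9−1)/6)² = 1.778
te_G = (12 + 4·14 + 16)/6 = 84/6 = 14; σ²_G = ((16−12)/6)² = 0.444
te_H = (2 + 4·4 + 6)/6 = 24/6 = 4; σ²_H = ((6−2)/6)² = 0.444
te_I = (12 + 4·14 + 28)/6 = 96/6 = 16; σ²_I = ((28−12)/6)² = 7.111
te_J = (1 + 4·2 + 3)/6 = 12/6 = 2; σ²_J = ((3−1)/6)² = 0.111

Forward pass:
ES_A = 0; EF_A = 3
ES_B = 0; EF_B = 5
ES_C = 0; EF_C = 6
ES_D = 0; EF_D = 13
ES_E = 0; EF_E = 12
ES_F = 3; EF_F = 3+3 = 6
ES_G = 3; EF_G = 3+14 = 17
ES_H = 12; EF_H = 12+4 = 16
ES_I = 6; EF_I = 6+16 = 22
ES_J = max(EF_B=5, EF_C=6, EF_D=13, EF_E=12, EF_G=17, EF_H=16, EF_I=22) = 22; EF_J = 22+2 = 24
Expected project duration μ = 24 weeks. Critical path: A → F → I → J.

Variances on critical path: σ²_A=0.444, σ²_F=1.778, σ²_I=7.111, σ²_J=0.111.
Largest is σ²_I = 7.111.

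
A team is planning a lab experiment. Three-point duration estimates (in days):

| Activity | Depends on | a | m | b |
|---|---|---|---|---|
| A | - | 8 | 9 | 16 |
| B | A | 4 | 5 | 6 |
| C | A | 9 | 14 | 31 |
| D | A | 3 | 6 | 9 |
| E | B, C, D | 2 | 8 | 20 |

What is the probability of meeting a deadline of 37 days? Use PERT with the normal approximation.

0.658

te_A = (8 + 4·9 + 16)/6 = 60/6 = 10; σ²_A = ((16−8)/6)² = 1.778
te_B = (4 + 4·5 + 6)/6 = 30/6 = 5; σ²_B = ((6−4)/6)² = 0.111
te_C = (9 + 4·14 + 31)/6 = 96/6 = 16; σ²_C = ((31−9)/6)² = 13.444
te_D = (3 + 4·6 + 9)/6 = 36/6 = 6; σ²_D = ((9−3)/6)² = 1.000
te_E = (2 + 4·8 + 20)/6 = 54/6 = 9; σ²_E = ((20−2)/6)² = 9.000

Forward pass:
ES_A = 0; EF_A = 10
ES_B = 10; EF_B = 10+5 = 15
ES_C = 10; EF_C = 10+16 = 26
ES_D = 10; EF_D = 10+6 = 16
ES_E = max(EF_B=15, EF_C=26, EF_D=16) = 26; EF_E = 26+9 = 35
Expected project duration μ = 35 days. Critical path: A → C → E.

Variance along critical path = 1.778 + 13.444 + 9.000 = 24.222; σ = √24.222 = 4.922 days.
Z = (37 − 35) / 4.922 = 0.406
P(T ≤ 37) = Φ(0.406) ≈ 0.658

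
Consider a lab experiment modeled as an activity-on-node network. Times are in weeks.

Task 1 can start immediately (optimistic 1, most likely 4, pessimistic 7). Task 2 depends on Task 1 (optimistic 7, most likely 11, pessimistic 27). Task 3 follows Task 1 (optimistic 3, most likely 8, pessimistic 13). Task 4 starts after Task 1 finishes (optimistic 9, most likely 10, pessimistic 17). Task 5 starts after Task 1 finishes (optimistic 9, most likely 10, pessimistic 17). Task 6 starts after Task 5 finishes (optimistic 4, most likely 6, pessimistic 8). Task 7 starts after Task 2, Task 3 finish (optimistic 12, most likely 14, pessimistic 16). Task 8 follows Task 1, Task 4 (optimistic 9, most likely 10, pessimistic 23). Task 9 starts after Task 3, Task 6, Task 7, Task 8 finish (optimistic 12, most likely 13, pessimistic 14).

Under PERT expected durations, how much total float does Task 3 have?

te_Task 1 = (1 + 4·4 + 7)/6 = 24/6 = 4
te_Task 2 = (7 + 4·11 + 27)/6 = 78/6 = 13
te_Task 3 = (3 + 4·8 + 13)/6 = 48/6 = 8
te_Task 4 = (9 + 4·10 + 17)/6 = 66/6 = 11
te_Task 5 = (9 + 4·10 + 17)/6 = 66/6 = 11
te_Task 6 = (4 + 4·6 + 8)/6 = 36/6 = 6
te_Task 7 = (12 + 4·14 + 16)/6 = 84/6 = 14
te_Task 8 = (9 + 4·10 + 23)/6 = 72/6 = 12
te_Task 9 = (12 + 4·13 + 14)/6 = 78/6 = 13

Forward pass:
ES_Task 1 = 0; EF_Task 1 = 4
ES_Task 2 = 4; EF_Task 2 = 4+13 = 17
ES_Task 3 = 4; EF_Task 3 = 4+8 = 12
ES_Task 4 = 4; EF_Task 4 = 4+11 = 15
ES_Task 5 = 4; EF_Task 5 = 4+11 = 15
ES_Task 6 = 15; EF_Task 6 = 15+6 = 21
ES_Task 7 = max(EF_Task 2=17, EF_Task 3=12) = 17; EF_Task 7 = 17+14 = 31
ES_Task 8 = max(EF_Task 1=4, EF_Task 4=15) = 15; EF_Task 8 = 15+12 = 27
ES_Task 9 = max(EF_Task 3=12, EF_Task 6=21, EF_Task 7=31, EF_Task 8=27) = 31; EF_Task 9 = 31+13 = 44
Expected project duration μ = 44 weeks. Critical path: Task 1 → Task 2 → Task 7 → Task 9.

Backward pass:
LF_Task 9 = 44; LS_Task 9 = 44−13 = 31
LF_Task 8 = LS_Task 9 = 31; LS_Task 8 = 31−12 = 19
LF_Task 7 = LS_Task 9 = 31; LS_Task 7 = 31−14 = 17
LF_Task 6 = LS_Task 9 = 31; LS_Task 6 = 31−6 = 25
LF_Task 5 = LS_Task 6 = 25; LS_Task 5 = 25−11 = 14
LF_Task 4 = LS_Task 8 = 19; LS_Task 4 = 19−11 = 8
LF_Task 3 = min(LS_Task 7=17, LS_Task 9=31) = 17; LS_Task 3 = 17−8 = 9
LF_Task 2 = LS_Task 7 = 17; LS_Task 2 = 17−13 = 4
LF_Task 1 = min(LS_Task 2=4, LS_Task 3=9, LS_Task 4=8, LS_Task 5=14, LS_Task 8=19) = 4; LS_Task 1 = 4−4 = 0
Slack_Task 3 = LS_Task 3 − ES_Task 3 = 9 − 4 = 5

5 weeks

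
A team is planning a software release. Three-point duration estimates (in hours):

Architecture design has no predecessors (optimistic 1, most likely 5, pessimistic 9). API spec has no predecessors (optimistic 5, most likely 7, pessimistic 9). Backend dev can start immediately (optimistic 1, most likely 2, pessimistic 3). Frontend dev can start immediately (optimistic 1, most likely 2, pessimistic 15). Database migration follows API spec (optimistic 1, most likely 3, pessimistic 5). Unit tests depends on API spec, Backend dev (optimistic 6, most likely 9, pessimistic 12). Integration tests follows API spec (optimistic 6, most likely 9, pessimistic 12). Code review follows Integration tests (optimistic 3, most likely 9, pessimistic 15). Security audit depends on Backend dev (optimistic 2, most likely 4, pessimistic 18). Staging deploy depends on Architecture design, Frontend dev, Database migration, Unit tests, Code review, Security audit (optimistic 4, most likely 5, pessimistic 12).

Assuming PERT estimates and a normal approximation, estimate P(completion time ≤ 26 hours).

te_Architecture design = (1 + 4·5 + 9)/6 = 30/6 = 5; σ²_Architecture design = ((9−1)/6)² = 1.778
te_API spec = (5 + 4·7 + 9)/6 = 42/6 = 7; σ²_API spec = ((9−5)/6)² = 0.444
te_Backend dev = (1 + 4·2 + 3)/6 = 12/6 = 2; σ²_Backend dev = ((3−1)/6)² = 0.111
te_Frontend dev = (1 + 4·2 + 15)/6 = 24/6 = 4; σ²_Frontend dev = ((15−1)/6)² = 5.444
te_Database migration = (1 + 4·3 + 5)/6 = 18/6 = 3; σ²_Database migration = ((5−1)/6)² = 0.444
te_Unit tests = (6 + 4·9 + 12)/6 = 54/6 = 9; σ²_Unit tests = ((12−6)/6)² = 1.000
te_Integration tests = (6 + 4·9 + 12)/6 = 54/6 = 9; σ²_Integration tests = ((12−6)/6)² = 1.000
te_Code review = (3 + 4·9 + 15)/6 = 54/6 = 9; σ²_Code review = ((15−3)/6)² = 4.000
te_Security audit = (2 + 4·4 + 18)/6 = 36/6 = 6; σ²_Security audit = ((18−2)/6)² = 7.111
te_Staging deploy = (4 + 4·5 + 12)/6 = 36/6 = 6; σ²_Staging deploy = ((12−4)/6)² = 1.778

Forward pass:
ES_Architecture design = 0; EF_Architecture design = 5
ES_API spec = 0; EF_API spec = 7
ES_Backend dev = 0; EF_Backend dev = 2
ES_Frontend dev = 0; EF_Frontend dev = 4
ES_Database migration = 7; EF_Database migration = 7+3 = 10
ES_Unit tests = max(EF_API spec=7, EF_Backend dev=2) = 7; EF_Unit tests = 7+9 = 16
ES_Integration tests = 7; EF_Integration tests = 7+9 = 16
ES_Code review = 16; EF_Code review = 16+9 = 25
ES_Security audit = 2; EF_Security audit = 2+6 = 8
ES_Staging deploy = max(EF_Architecture design=5, EF_Frontend dev=4, EF_Database migration=10, EF_Unit tests=16, EF_Code review=25, EF_Security audit=8) = 25; EF_Staging deploy = 25+6 = 31
Expected project duration μ = 31 hours. Critical path: API spec → Integration tests → Code review → Staging deploy.

Variance along critical path = 0.444 + 1.000 + 4.000 + 1.778 = 7.222; σ = √7.222 = 2.687 hours.
Z = (26 − 31) / 2.687 = -1.861
P(T ≤ 26) = Φ(-1.861) ≈ 0.031

0.031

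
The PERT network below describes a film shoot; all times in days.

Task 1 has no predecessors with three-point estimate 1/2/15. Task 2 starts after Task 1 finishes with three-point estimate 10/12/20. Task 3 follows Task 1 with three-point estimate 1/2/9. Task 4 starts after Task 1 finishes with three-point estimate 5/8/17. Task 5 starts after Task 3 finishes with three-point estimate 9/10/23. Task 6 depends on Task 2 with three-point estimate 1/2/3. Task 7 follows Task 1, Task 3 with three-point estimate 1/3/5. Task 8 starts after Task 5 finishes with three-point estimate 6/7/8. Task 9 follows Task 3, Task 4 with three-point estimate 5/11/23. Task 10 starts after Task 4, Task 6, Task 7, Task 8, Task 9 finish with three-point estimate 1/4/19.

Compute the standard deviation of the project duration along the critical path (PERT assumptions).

te_Task 1 = (1 + 4·2 + 15)/6 = 24/6 = 4; σ²_Task 1 = ((15−1)/6)² = 5.444
te_Task 2 = (10 + 4·12 + 20)/6 = 78/6 = 13; σ²_Task 2 = ((20−10)/6)² = 2.778
te_Task 3 = (1 + 4·2 + 9)/6 = 18/6 = 3; σ²_Task 3 = ((9−1)/6)² = 1.778
te_Task 4 = (5 + 4·8 + 17)/6 = 54/6 = 9; σ²_Task 4 = ((17−5)/6)² = 4.000
te_Task 5 = (9 + 4·10 + 23)/6 = 72/6 = 12; σ²_Task 5 = ((23−9)/6)² = 5.444
te_Task 6 = (1 + 4·2 + 3)/6 = 12/6 = 2; σ²_Task 6 = ((3−1)/6)² = 0.111
te_Task 7 = (1 + 4·3 + 5)/6 = 18/6 = 3; σ²_Task 7 = ((5−1)/6)² = 0.444
te_Task 8 = (6 + 4·7 + 8)/6 = 42/6 = 7; σ²_Task 8 = ((8−6)/6)² = 0.111
te_Task 9 = (5 + 4·11 + 23)/6 = 72/6 = 12; σ²_Task 9 = ((23−5)/6)² = 9.000
te_Task 10 = (1 + 4·4 + 19)/6 = 36/6 = 6; σ²_Task 10 = ((19−1)/6)² = 9.000

Forward pass:
ES_Task 1 = 0; EF_Task 1 = 4
ES_Task 2 = 4; EF_Task 2 = 4+13 = 17
ES_Task 3 = 4; EF_Task 3 = 4+3 = 7
ES_Task 4 = 4; EF_Task 4 = 4+9 = 13
ES_Task 5 = 7; EF_Task 5 = 7+12 = 19
ES_Task 6 = 17; EF_Task 6 = 17+2 = 19
ES_Task 7 = max(EF_Task 1=4, EF_Task 3=7) = 7; EF_Task 7 = 7+3 = 10
ES_Task 8 = 19; EF_Task 8 = 19+7 = 26
ES_Task 9 = max(EF_Task 3=7, EF_Task 4=13) = 13; EF_Task 9 = 13+12 = 25
ES_Task 10 = max(EF_Task 4=13, EF_Task 6=19, EF_Task 7=10, EF_Task 8=26, EF_Task 9=25) = 26; EF_Task 10 = 26+6 = 32
Expected project duration μ = 32 days. Critical path: Task 1 → Task 3 → Task 5 → Task 8 → Task 10.

Variance along critical path = 5.444 + 1.778 + 5.444 + 0.111 + 9.000 = 21.778
σ = √21.778 = 4.667 days

4.67 days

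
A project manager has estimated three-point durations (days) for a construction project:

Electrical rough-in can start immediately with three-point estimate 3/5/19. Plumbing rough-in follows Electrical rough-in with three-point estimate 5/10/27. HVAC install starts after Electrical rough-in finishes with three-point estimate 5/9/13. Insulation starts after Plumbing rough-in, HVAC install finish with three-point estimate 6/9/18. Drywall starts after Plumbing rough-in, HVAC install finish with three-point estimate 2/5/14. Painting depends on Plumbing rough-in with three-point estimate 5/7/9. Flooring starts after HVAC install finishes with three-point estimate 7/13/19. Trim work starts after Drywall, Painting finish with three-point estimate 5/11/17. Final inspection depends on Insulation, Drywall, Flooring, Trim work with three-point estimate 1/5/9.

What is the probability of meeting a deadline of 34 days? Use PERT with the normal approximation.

te_Electrical rough-in = (3 + 4·5 + 19)/6 = 42/6 = 7; σ²_Electrical rough-in = ((19−3)/6)² = 7.111
te_Plumbing rough-in = (5 + 4·10 + 27)/6 = 72/6 = 12; σ²_Plumbing rough-in = ((27−5)/6)² = 13.444
te_HVAC install = (5 + 4·9 + 13)/6 = 54/6 = 9; σ²_HVAC install = ((13−5)/6)² = 1.778
te_Insulation = (6 + 4·9 + 18)/6 = 60/6 = 10; σ²_Insulation = ((18−6)/6)² = 4.000
te_Drywall = (2 + 4·5 + 14)/6 = 36/6 = 6; σ²_Drywall = ((14−2)/6)² = 4.000
te_Painting = (5 + 4·7 + 9)/6 = 42/6 = 7; σ²_Painting = ((9−5)/6)² = 0.444
te_Flooring = (7 + 4·13 + 19)/6 = 78/6 = 13; σ²_Flooring = ((19−7)/6)² = 4.000
te_Trim work = (5 + 4·11 + 17)/6 = 66/6 = 11; σ²_Trim work = ((17−5)/6)² = 4.000
te_Final inspection = (1 + 4·5 + 9)/6 = 30/6 = 5; σ²_Final inspection = ((9−1)/6)² = 1.778

Forward pass:
ES_Electrical rough-in = 0; EF_Electrical rough-in = 7
ES_Plumbing rough-in = 7; EF_Plumbing rough-in = 7+12 = 19
ES_HVAC install = 7; EF_HVAC install = 7+9 = 16
ES_Insulation = max(EF_Plumbing rough-in=19, EF_HVAC install=16) = 19; EF_Insulation = 19+10 = 29
ES_Drywall = max(EF_Plumbing rough-in=19, EF_HVAC install=16) = 19; EF_Drywall = 19+6 = 25
ES_Painting = 19; EF_Painting = 19+7 = 26
ES_Flooring = 16; EF_Flooring = 16+13 = 29
ES_Trim work = max(EF_Drywall=25, EF_Painting=26) = 26; EF_Trim work = 26+11 = 37
ES_Final inspection = max(EF_Insulation=29, EF_Drywall=25, EF_Flooring=29, EF_Trim work=37) = 37; EF_Final inspection = 37+5 = 42
Expected project duration μ = 42 days. Critical path: Electrical rough-in → Plumbing rough-in → Painting → Trim work → Final inspection.

Variance along critical path = 7.111 + 13.444 + 0.444 + 4.000 + 1.778 = 26.778; σ = √26.778 = 5.175 days.
Z = (34 − 42) / 5.175 = -1.546
P(T ≤ 34) = Φ(-1.546) ≈ 0.061

0.061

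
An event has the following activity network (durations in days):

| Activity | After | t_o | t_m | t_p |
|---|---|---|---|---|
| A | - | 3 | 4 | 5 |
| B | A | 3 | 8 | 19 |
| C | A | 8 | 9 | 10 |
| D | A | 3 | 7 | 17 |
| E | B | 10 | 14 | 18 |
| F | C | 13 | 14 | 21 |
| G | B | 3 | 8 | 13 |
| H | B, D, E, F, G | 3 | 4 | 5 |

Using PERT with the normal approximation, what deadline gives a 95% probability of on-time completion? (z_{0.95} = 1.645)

te_A = (3 + 4·4 + 5)/6 = 24/6 = 4; σ²_A = ((5−3)/6)² = 0.111
te_B = (3 + 4·8 + 19)/6 = 54/6 = 9; σ²_B = ((19−3)/6)² = 7.111
te_C = (8 + 4·9 + 10)/6 = 54/6 = 9; σ²_C = ((10−8)/6)² = 0.111
te_D = (3 + 4·7 + 17)/6 = 48/6 = 8; σ²_D = ((17−3)/6)² = 5.444
te_E = (10 + 4·14 + 18)/6 = 84/6 = 14; σ²_E = ((18−10)/6)² = 1.778
te_F = (13 + 4·14 + 21)/6 = 90/6 = 15; σ²_F = ((21−13)/6)² = 1.778
te_G = (3 + 4·8 + 13)/6 = 48/6 = 8; σ²_G = ((13−3)/6)² = 2.778
te_H = (3 + 4·4 + 5)/6 = 24/6 = 4; σ²_H = ((5−3)/6)² = 0.111

Forward pass:
ES_A = 0; EF_A = 4
ES_B = 4; EF_B = 4+9 = 13
ES_C = 4; EF_C = 4+9 = 13
ES_D = 4; EF_D = 4+8 = 12
ES_E = 13; EF_E = 13+14 = 27
ES_F = 13; EF_F = 13+15 = 28
ES_G = 13; EF_G = 13+8 = 21
ES_H = max(EF_B=13, EF_D=12, EF_E=27, EF_F=28, EF_G=21) = 28; EF_H = 28+4 = 32
Expected project duration μ = 32 days. Critical path: A → C → F → H.

Variance along critical path = 0.111 + 0.111 + 1.778 + 0.111 = 2.111; σ = 1.453 days.
D = μ + z·σ = 32 + 1.645·1.453 = 34.4 days

34.4 days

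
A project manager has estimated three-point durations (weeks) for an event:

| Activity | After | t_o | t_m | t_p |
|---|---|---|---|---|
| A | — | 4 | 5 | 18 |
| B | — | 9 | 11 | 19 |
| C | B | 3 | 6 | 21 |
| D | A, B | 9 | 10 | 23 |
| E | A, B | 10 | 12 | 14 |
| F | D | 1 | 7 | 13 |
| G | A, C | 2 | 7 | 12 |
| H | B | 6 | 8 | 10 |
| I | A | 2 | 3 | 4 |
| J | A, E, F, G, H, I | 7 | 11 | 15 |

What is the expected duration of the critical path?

te_A = (4 + 4·5 + 18)/6 = 42/6 = 7
te_B = (9 + 4·11 + 19)/6 = 72/6 = 12
te_C = (3 + 4·6 + 21)/6 = 48/6 = 8
te_D = (9 + 4·10 + 23)/6 = 72/6 = 12
te_E = (10 + 4·12 + 14)/6 = 72/6 = 12
te_F = (1 + 4·7 + 13)/6 = 42/6 = 7
te_G = (2 + 4·7 + 12)/6 = 42/6 = 7
te_H = (6 + 4·8 + 10)/6 = 48/6 = 8
te_I = (2 + 4·3 + 4)/6 = 18/6 = 3
te_J = (7 + 4·11 + 15)/6 = 66/6 = 11

Forward pass:
ES_A = 0; EF_A = 7
ES_B = 0; EF_B = 12
ES_C = 12; EF_C = 12+8 = 20
ES_D = max(EF_A=7, EF_B=12) = 12; EF_D = 12+12 = 24
ES_E = max(EF_A=7, EF_B=12) = 12; EF_E = 12+12 = 24
ES_F = 24; EF_F = 24+7 = 31
ES_G = max(EF_A=7, EF_C=20) = 20; EF_G = 20+7 = 27
ES_H = 12; EF_H = 12+8 = 20
ES_I = 7; EF_I = 7+3 = 10
ES_J = max(EF_A=7, EF_E=24, EF_F=31, EF_G=27, EF_H=20, EF_I=10) = 31; EF_J = 31+11 = 42
Expected project duration μ = 42 weeks. Critical path: B → D → F → J.

42 weeks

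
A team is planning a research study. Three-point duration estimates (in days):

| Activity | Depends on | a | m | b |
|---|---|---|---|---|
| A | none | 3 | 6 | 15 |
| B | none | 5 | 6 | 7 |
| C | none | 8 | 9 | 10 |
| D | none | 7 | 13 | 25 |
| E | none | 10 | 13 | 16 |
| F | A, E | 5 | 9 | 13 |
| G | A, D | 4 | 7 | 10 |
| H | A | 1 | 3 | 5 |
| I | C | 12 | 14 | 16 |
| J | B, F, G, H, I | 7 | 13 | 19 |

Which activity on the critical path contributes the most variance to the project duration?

J

te_A = (3 + 4·6 + 15)/6 = 42/6 = 7; σ²_A = ((15−3)/6)² = 4.000
te_B = (5 + 4·6 + 7)/6 = 36/6 = 6; σ²_B = ((7−5)/6)² = 0.111
te_C = (8 + 4·9 + 10)/6 = 54/6 = 9; σ²_C = ((10−8)/6)² = 0.111
te_D = (7 + 4·13 + 25)/6 = 84/6 = 14; σ²_D = ((25−7)/6)² = 9.000
te_E = (10 + 4·13 + 16)/6 = 78/6 = 13; σ²_E = ((16−10)/6)² = 1.000
te_F = (5 + 4·9 + 13)/6 = 54/6 = 9; σ²_F = ((13−5)/6)² = 1.778
te_G = (4 + 4·7 + 10)/6 = 42/6 = 7; σ²_G = ((10−4)/6)² = 1.000
te_H = (1 + 4·3 + 5)/6 = 18/6 = 3; σ²_H = ((5−1)/6)² = 0.444
te_I = (12 + 4·14 + 16)/6 = 84/6 = 14; σ²_I = ((16−12)/6)² = 0.444
te_J = (7 + 4·13 + 19)/6 = 78/6 = 13; σ²_J = ((19−7)/6)² = 4.000

Forward pass:
ES_A = 0; EF_A = 7
ES_B = 0; EF_B = 6
ES_C = 0; EF_C = 9
ES_D = 0; EF_D = 14
ES_E = 0; EF_E = 13
ES_F = max(EF_A=7, EF_E=13) = 13; EF_F = 13+9 = 22
ES_G = max(EF_A=7, EF_D=14) = 14; EF_G = 14+7 = 21
ES_H = 7; EF_H = 7+3 = 10
ES_I = 9; EF_I = 9+14 = 23
ES_J = max(EF_B=6, EF_F=22, EF_G=21, EF_H=10, EF_I=23) = 23; EF_J = 23+13 = 36
Expected project duration μ = 36 days. Critical path: C → I → J.

Variances on critical path: σ²_C=0.111, σ²_I=0.444, σ²_J=4.000.
Largest is σ²_J = 4.000.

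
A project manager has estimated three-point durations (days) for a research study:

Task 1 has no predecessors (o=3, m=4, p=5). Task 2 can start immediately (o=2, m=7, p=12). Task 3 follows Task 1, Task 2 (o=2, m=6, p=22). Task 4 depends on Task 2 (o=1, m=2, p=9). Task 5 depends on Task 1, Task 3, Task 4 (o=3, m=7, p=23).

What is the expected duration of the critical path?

te_Task 1 = (3 + 4·4 + 5)/6 = 24/6 = 4
te_Task 2 = (2 + 4·7 + 12)/6 = 42/6 = 7
te_Task 3 = (2 + 4·6 + 22)/6 = 48/6 = 8
te_Task 4 = (1 + 4·2 + 9)/6 = 18/6 = 3
te_Task 5 = (3 + 4·7 + 23)/6 = 54/6 = 9

Forward pass:
ES_Task 1 = 0; EF_Task 1 = 4
ES_Task 2 = 0; EF_Task 2 = 7
ES_Task 3 = max(EF_Task 1=4, EF_Task 2=7) = 7; EF_Task 3 = 7+8 = 15
ES_Task 4 = 7; EF_Task 4 = 7+3 = 10
ES_Task 5 = max(EF_Task 1=4, EF_Task 3=15, EF_Task 4=10) = 15; EF_Task 5 = 15+9 = 24
Expected project duration μ = 24 days. Critical path: Task 2 → Task 3 → Task 5.

24 days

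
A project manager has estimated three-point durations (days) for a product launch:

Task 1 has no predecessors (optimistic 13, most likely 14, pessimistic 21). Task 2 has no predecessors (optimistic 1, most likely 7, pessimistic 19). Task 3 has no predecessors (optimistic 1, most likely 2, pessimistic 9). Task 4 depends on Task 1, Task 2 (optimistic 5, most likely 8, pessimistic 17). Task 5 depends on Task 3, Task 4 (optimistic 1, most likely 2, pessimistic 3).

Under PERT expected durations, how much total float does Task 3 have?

te_Task 1 = (13 + 4·14 + 21)/6 = 90/6 = 15
te_Task 2 = (1 + 4·7 + 19)/6 = 48/6 = 8
te_Task 3 = (1 + 4·2 + 9)/6 = 18/6 = 3
te_Task 4 = (5 + 4·8 + 17)/6 = 54/6 = 9
te_Task 5 = (1 + 4·2 + 3)/6 = 12/6 = 2

Forward pass:
ES_Task 1 = 0; EF_Task 1 = 15
ES_Task 2 = 0; EF_Task 2 = 8
ES_Task 3 = 0; EF_Task 3 = 3
ES_Task 4 = max(EF_Task 1=15, EF_Task 2=8) = 15; EF_Task 4 = 15+9 = 24
ES_Task 5 = max(EF_Task 3=3, EF_Task 4=24) = 24; EF_Task 5 = 24+2 = 26
Expected project duration μ = 26 days. Critical path: Task 1 → Task 4 → Task 5.

Backward pass:
LF_Task 5 = 26; LS_Task 5 = 26−2 = 24
LF_Task 4 = LS_Task 5 = 24; LS_Task 4 = 24−9 = 15
LF_Task 3 = LS_Task 5 = 24; LS_Task 3 = 24−3 = 21
LF_Task 2 = LS_Task 4 = 15; LS_Task 2 = 15−8 = 7
LF_Task 1 = LS_Task 4 = 15; LS_Task 1 = 15−15 = 0
Slack_Task 3 = LS_Task 3 − ES_Task 3 = 21 − 0 = 21

21 days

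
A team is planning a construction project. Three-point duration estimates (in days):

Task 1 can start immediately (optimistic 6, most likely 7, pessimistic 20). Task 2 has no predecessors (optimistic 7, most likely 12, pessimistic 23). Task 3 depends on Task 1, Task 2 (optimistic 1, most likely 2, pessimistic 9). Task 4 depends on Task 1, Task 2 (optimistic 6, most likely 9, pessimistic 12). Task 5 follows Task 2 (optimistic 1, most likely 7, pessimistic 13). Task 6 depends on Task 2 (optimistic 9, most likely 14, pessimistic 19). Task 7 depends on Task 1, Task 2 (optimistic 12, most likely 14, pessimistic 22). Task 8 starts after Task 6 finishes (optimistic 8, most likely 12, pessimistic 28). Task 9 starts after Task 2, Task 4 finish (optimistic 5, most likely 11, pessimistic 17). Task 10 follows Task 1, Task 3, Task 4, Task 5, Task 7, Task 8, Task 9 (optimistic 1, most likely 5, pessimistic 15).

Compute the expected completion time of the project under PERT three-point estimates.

47 days

te_Task 1 = (6 + 4·7 + 20)/6 = 54/6 = 9
te_Task 2 = (7 + 4·12 + 23)/6 = 78/6 = 13
te_Task 3 = (1 + 4·2 + 9)/6 = 18/6 = 3
te_Task 4 = (6 + 4·9 + 12)/6 = 54/6 = 9
te_Task 5 = (1 + 4·7 + 13)/6 = 42/6 = 7
te_Task 6 = (9 + 4·14 + 19)/6 = 84/6 = 14
te_Task 7 = (12 + 4·14 + 22)/6 = 90/6 = 15
te_Task 8 = (8 + 4·12 + 28)/6 = 84/6 = 14
te_Task 9 = (5 + 4·11 + 17)/6 = 66/6 = 11
te_Task 10 = (1 + 4·5 + 15)/6 = 36/6 = 6

Forward pass:
ES_Task 1 = 0; EF_Task 1 = 9
ES_Task 2 = 0; EF_Task 2 = 13
ES_Task 3 = max(EF_Task 1=9, EF_Task 2=13) = 13; EF_Task 3 = 13+3 = 16
ES_Task 4 = max(EF_Task 1=9, EF_Task 2=13) = 13; EF_Task 4 = 13+9 = 22
ES_Task 5 = 13; EF_Task 5 = 13+7 = 20
ES_Task 6 = 13; EF_Task 6 = 13+14 = 27
ES_Task 7 = max(EF_Task 1=9, EF_Task 2=13) = 13; EF_Task 7 = 13+15 = 28
ES_Task 8 = 27; EF_Task 8 = 27+14 = 41
ES_Task 9 = max(EF_Task 2=13, EF_Task 4=22) = 22; EF_Task 9 = 22+11 = 33
ES_Task 10 = max(EF_Task 1=9, EF_Task 3=16, EF_Task 4=22, EF_Task 5=20, EF_Task 7=28, EF_Task 8=41, EF_Task 9=33) = 41; EF_Task 10 = 41+6 = 47
Expected project duration μ = 47 days. Critical path: Task 2 → Task 6 → Task 8 → Task 10.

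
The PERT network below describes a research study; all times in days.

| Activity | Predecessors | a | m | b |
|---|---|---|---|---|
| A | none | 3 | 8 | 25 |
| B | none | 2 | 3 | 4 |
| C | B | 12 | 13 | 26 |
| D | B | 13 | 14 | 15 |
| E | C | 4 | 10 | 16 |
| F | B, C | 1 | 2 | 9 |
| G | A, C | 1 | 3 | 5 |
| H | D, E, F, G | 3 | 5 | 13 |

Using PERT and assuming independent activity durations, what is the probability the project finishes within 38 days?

te_A = (3 + 4·8 + 25)/6 = 60/6 = 10; σ²_A = ((25−3)/6)² = 13.444
te_B = (2 + 4·3 + 4)/6 = 18/6 = 3; σ²_B = ((4−2)/6)² = 0.111
te_C = (12 + 4·13 + 26)/6 = 90/6 = 15; σ²_C = ((26−12)/6)² = 5.444
te_D = (13 + 4·14 + 15)/6 = 84/6 = 14; σ²_D = ((15−13)/6)² = 0.111
te_E = (4 + 4·10 + 16)/6 = 60/6 = 10; σ²_E = ((16−4)/6)² = 4.000
te_F = (1 + 4·2 + 9)/6 = 18/6 = 3; σ²_F = ((9−1)/6)² = 1.778
te_G = (1 + 4·3 + 5)/6 = 18/6 = 3; σ²_G = ((5−1)/6)² = 0.444
te_H = (3 + 4·5 + 13)/6 = 36/6 = 6; σ²_H = ((13−3)/6)² = 2.778

Forward pass:
ES_A = 0; EF_A = 10
ES_B = 0; EF_B = 3
ES_C = 3; EF_C = 3+15 = 18
ES_D = 3; EF_D = 3+14 = 17
ES_E = 18; EF_E = 18+10 = 28
ES_F = max(EF_B=3, EF_C=18) = 18; EF_F = 18+3 = 21
ES_G = max(EF_A=10, EF_C=18) = 18; EF_G = 18+3 = 21
ES_H = max(EF_D=17, EF_E=28, EF_F=21, EF_G=21) = 28; EF_H = 28+6 = 34
Expected project duration μ = 34 days. Critical path: B → C → E → H.

Variance along critical path = 0.111 + 5.444 + 4.000 + 2.778 = 12.333; σ = √12.333 = 3.512 days.
Z = (38 − 34) / 3.512 = 1.139
P(T ≤ 38) = Φ(1.139) ≈ 0.873

0.873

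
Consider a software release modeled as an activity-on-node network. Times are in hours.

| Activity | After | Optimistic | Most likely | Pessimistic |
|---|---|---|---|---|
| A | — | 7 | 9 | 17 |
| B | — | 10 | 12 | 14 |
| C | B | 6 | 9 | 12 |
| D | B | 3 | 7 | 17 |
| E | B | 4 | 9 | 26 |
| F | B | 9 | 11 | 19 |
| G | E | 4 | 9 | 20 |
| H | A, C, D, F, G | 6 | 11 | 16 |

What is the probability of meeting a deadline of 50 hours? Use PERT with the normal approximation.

te_A = (7 + 4·9 + 17)/6 = 60/6 = 10; σ²_A = ((17−7)/6)² = 2.778
te_B = (10 + 4·12 + 14)/6 = 72/6 = 12; σ²_B = ((14−10)/6)² = 0.444
te_C = (6 + 4·9 + 12)/6 = 54/6 = 9; σ²_C = ((12−6)/6)² = 1.000
te_D = (3 + 4·7 + 17)/6 = 48/6 = 8; σ²_D = ((17−3)/6)² = 5.444
te_E = (4 + 4·9 + 26)/6 = 66/6 = 11; σ²_E = ((26−4)/6)² = 13.444
te_F = (9 + 4·11 + 19)/6 = 72/6 = 12; σ²_F = ((19−9)/6)² = 2.778
te_G = (4 + 4·9 + 20)/6 = 60/6 = 10; σ²_G = ((20−4)/6)² = 7.111
te_H = (6 + 4·11 + 16)/6 = 66/6 = 11; σ²_H = ((16−6)/6)² = 2.778

Forward pass:
ES_A = 0; EF_A = 10
ES_B = 0; EF_B = 12
ES_C = 12; EF_C = 12+9 = 21
ES_D = 12; EF_D = 12+8 = 20
ES_E = 12; EF_E = 12+11 = 23
ES_F = 12; EF_F = 12+12 = 24
ES_G = 23; EF_G = 23+10 = 33
ES_H = max(EF_A=10, EF_C=21, EF_D=20, EF_F=24, EF_G=33) = 33; EF_H = 33+11 = 44
Expected project duration μ = 44 hours. Critical path: B → E → G → H.

Variance along critical path = 0.444 + 13.444 + 7.111 + 2.778 = 23.778; σ = √23.778 = 4.876 hours.
Z = (50 − 44) / 4.876 = 1.230
P(T ≤ 50) = Φ(1.230) ≈ 0.891

0.891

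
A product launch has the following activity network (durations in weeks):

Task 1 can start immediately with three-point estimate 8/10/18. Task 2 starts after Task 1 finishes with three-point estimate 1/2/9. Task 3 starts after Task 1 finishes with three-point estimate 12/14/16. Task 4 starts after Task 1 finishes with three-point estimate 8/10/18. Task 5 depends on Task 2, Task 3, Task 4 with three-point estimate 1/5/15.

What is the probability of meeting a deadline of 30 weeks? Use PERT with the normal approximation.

te_Task 1 = (8 + 4·10 + 18)/6 = 66/6 = 11; σ²_Task 1 = ((18−8)/6)² = 2.778
te_Task 2 = (1 + 4·2 + 9)/6 = 18/6 = 3; σ²_Task 2 = ((9−1)/6)² = 1.778
te_Task 3 = (12 + 4·14 + 16)/6 = 84/6 = 14; σ²_Task 3 = ((16−12)/6)² = 0.444
te_Task 4 = (8 + 4·10 + 18)/6 = 66/6 = 11; σ²_Task 4 = ((18−8)/6)² = 2.778
te_Task 5 = (1 + 4·5 + 15)/6 = 36/6 = 6; σ²_Task 5 = ((15−1)/6)² = 5.444

Forward pass:
ES_Task 1 = 0; EF_Task 1 = 11
ES_Task 2 = 11; EF_Task 2 = 11+3 = 14
ES_Task 3 = 11; EF_Task 3 = 11+14 = 25
ES_Task 4 = 11; EF_Task 4 = 11+11 = 22
ES_Task 5 = max(EF_Task 2=14, EF_Task 3=25, EF_Task 4=22) = 25; EF_Task 5 = 25+6 = 31
Expected project duration μ = 31 weeks. Critical path: Task 1 → Task 3 → Task 5.

Variance along critical path = 2.778 + 0.444 + 5.444 = 8.667; σ = √8.667 = 2.944 weeks.
Z = (30 − 31) / 2.944 = -0.340
P(T ≤ 30) = Φ(-0.340) ≈ 0.367

0.367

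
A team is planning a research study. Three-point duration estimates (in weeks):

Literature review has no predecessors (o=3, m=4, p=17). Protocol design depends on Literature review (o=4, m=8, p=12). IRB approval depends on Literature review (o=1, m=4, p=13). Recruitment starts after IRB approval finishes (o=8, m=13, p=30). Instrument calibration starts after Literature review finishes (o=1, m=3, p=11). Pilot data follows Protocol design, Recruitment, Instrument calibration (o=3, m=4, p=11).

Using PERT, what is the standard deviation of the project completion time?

4.97 weeks

te_Literature review = (3 + 4·4 + 17)/6 = 36/6 = 6; σ²_Literature review = ((17−3)/6)² = 5.444
te_Protocol design = (4 + 4·8 + 12)/6 = 48/6 = 8; σ²_Protocol design = ((12−4)/6)² = 1.778
te_IRB approval = (1 + 4·4 + 13)/6 = 30/6 = 5; σ²_IRB approval = ((13−1)/6)² = 4.000
te_Recruitment = (8 + 4·13 + 30)/6 = 90/6 = 15; σ²_Recruitment = ((30−8)/6)² = 13.444
te_Instrument calibration = (1 + 4·3 + 11)/6 = 24/6 = 4; σ²_Instrument calibration = ((11−1)/6)² = 2.778
te_Pilot data = (3 + 4·4 + 11)/6 = 30/6 = 5; σ²_Pilot data = ((11−3)/6)² = 1.778

Forward pass:
ES_Literature review = 0; EF_Literature review = 6
ES_Protocol design = 6; EF_Protocol design = 6+8 = 14
ES_IRB approval = 6; EF_IRB approval = 6+5 = 11
ES_Recruitment = 11; EF_Recruitment = 11+15 = 26
ES_Instrument calibration = 6; EF_Instrument calibration = 6+4 = 10
ES_Pilot data = max(EF_Protocol design=14, EF_Recruitment=26, EF_Instrument calibration=10) = 26; EF_Pilot data = 26+5 = 31
Expected project duration μ = 31 weeks. Critical path: Literature review → IRB approval → Recruitment → Pilot data.

Variance along critical path = 5.444 + 4.000 + 13.444 + 1.778 = 24.667
σ = √24.667 = 4.967 weeks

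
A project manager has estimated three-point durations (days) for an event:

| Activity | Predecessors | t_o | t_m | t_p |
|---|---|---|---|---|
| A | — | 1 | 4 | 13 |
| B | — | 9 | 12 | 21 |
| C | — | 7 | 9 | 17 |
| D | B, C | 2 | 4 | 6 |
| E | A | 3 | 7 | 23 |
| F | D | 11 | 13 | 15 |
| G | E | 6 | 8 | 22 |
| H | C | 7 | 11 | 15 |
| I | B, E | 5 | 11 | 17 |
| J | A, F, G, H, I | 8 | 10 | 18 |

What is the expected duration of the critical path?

te_A = (1 + 4·4 + 13)/6 = 30/6 = 5
te_B = (9 + 4·12 + 21)/6 = 78/6 = 13
te_C = (7 + 4·9 + 17)/6 = 60/6 = 10
te_D = (2 + 4·4 + 6)/6 = 24/6 = 4
te_E = (3 + 4·7 + 23)/6 = 54/6 = 9
te_F = (11 + 4·13 + 15)/6 = 78/6 = 13
te_G = (6 + 4·8 + 22)/6 = 60/6 = 10
te_H = (7 + 4·11 + 15)/6 = 66/6 = 11
te_I = (5 + 4·11 + 17)/6 = 66/6 = 11
te_J = (8 + 4·10 + 18)/6 = 66/6 = 11

Forward pass:
ES_A = 0; EF_A = 5
ES_B = 0; EF_B = 13
ES_C = 0; EF_C = 10
ES_D = max(EF_B=13, EF_C=10) = 13; EF_D = 13+4 = 17
ES_E = 5; EF_E = 5+9 = 14
ES_F = 17; EF_F = 17+13 = 30
ES_G = 14; EF_G = 14+10 = 24
ES_H = 10; EF_H = 10+11 = 21
ES_I = max(EF_B=13, EF_E=14) = 14; EF_I = 14+11 = 25
ES_J = max(EF_A=5, EF_F=30, EF_G=24, EF_H=21, EF_I=25) = 30; EF_J = 30+11 = 41
Expected project duration μ = 41 days. Critical path: B → D → F → J.

41 days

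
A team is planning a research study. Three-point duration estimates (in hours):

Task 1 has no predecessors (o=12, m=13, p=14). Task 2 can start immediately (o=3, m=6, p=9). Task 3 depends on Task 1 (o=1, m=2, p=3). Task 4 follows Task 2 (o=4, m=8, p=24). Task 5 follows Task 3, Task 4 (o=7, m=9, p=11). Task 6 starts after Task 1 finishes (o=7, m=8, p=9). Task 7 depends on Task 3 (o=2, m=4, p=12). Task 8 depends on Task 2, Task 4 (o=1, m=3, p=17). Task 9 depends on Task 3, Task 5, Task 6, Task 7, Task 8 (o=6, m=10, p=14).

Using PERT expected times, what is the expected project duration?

35 hours

te_Task 1 = (12 + 4·13 + 14)/6 = 78/6 = 13
te_Task 2 = (3 + 4·6 + 9)/6 = 36/6 = 6
te_Task 3 = (1 + 4·2 + 3)/6 = 12/6 = 2
te_Task 4 = (4 + 4·8 + 24)/6 = 60/6 = 10
te_Task 5 = (7 + 4·9 + 11)/6 = 54/6 = 9
te_Task 6 = (7 + 4·8 + 9)/6 = 48/6 = 8
te_Task 7 = (2 + 4·4 + 12)/6 = 30/6 = 5
te_Task 8 = (1 + 4·3 + 17)/6 = 30/6 = 5
te_Task 9 = (6 + 4·10 + 14)/6 = 60/6 = 10

Forward pass:
ES_Task 1 = 0; EF_Task 1 = 13
ES_Task 2 = 0; EF_Task 2 = 6
ES_Task 3 = 13; EF_Task 3 = 13+2 = 15
ES_Task 4 = 6; EF_Task 4 = 6+10 = 16
ES_Task 5 = max(EF_Task 3=15, EF_Task 4=16) = 16; EF_Task 5 = 16+9 = 25
ES_Task 6 = 13; EF_Task 6 = 13+8 = 21
ES_Task 7 = 15; EF_Task 7 = 15+5 = 20
ES_Task 8 = max(EF_Task 2=6, EF_Task 4=16) = 16; EF_Task 8 = 16+5 = 21
ES_Task 9 = max(EF_Task 3=15, EF_Task 5=25, EF_Task 6=21, EF_Task 7=20, EF_Task 8=21) = 25; EF_Task 9 = 25+10 = 35
Expected project duration μ = 35 hours. Critical path: Task 2 → Task 4 → Task 5 → Task 9.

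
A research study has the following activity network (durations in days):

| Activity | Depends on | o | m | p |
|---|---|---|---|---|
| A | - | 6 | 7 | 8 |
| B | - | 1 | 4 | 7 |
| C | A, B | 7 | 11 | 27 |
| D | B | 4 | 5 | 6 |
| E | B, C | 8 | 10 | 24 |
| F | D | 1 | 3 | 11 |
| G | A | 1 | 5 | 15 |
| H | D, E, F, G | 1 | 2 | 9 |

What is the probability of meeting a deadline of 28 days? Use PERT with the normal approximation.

0.059

te_A = (6 + 4·7 + 8)/6 = 42/6 = 7; σ²_A = ((8−6)/6)² = 0.111
te_B = (1 + 4·4 + 7)/6 = 24/6 = 4; σ²_B = ((7−1)/6)² = 1.000
te_C = (7 + 4·11 + 27)/6 = 78/6 = 13; σ²_C = ((27−7)/6)² = 11.111
te_D = (4 + 4·5 + 6)/6 = 30/6 = 5; σ²_D = ((6−4)/6)² = 0.111
te_E = (8 + 4·10 + 24)/6 = 72/6 = 12; σ²_E = ((24−8)/6)² = 7.111
te_F = (1 + 4·3 + 11)/6 = 24/6 = 4; σ²_F = ((11−1)/6)² = 2.778
te_G = (1 + 4·5 + 15)/6 = 36/6 = 6; σ²_G = ((15−1)/6)² = 5.444
te_H = (1 + 4·2 + 9)/6 = 18/6 = 3; σ²_H = ((9−1)/6)² = 1.778

Forward pass:
ES_A = 0; EF_A = 7
ES_B = 0; EF_B = 4
ES_C = max(EF_A=7, EF_B=4) = 7; EF_C = 7+13 = 20
ES_D = 4; EF_D = 4+5 = 9
ES_E = max(EF_B=4, EF_C=20) = 20; EF_E = 20+12 = 32
ES_F = 9; EF_F = 9+4 = 13
ES_G = 7; EF_G = 7+6 = 13
ES_H = max(EF_D=9, EF_E=32, EF_F=13, EF_G=13) = 32; EF_H = 32+3 = 35
Expected project duration μ = 35 days. Critical path: A → C → E → H.

Variance along critical path = 0.111 + 11.111 + 7.111 + 1.778 = 20.111; σ = √20.111 = 4.485 days.
Z = (28 − 35) / 4.485 = -1.561
P(T ≤ 28) = Φ(-1.561) ≈ 0.059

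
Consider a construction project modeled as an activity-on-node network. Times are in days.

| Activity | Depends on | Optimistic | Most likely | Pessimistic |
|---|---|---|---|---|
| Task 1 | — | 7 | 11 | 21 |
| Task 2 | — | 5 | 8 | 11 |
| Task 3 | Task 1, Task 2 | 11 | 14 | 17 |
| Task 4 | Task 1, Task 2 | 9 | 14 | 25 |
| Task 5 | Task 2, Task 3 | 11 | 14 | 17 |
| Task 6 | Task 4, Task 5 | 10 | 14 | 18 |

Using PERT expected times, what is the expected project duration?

te_Task 1 = (7 + 4·11 + 21)/6 = 72/6 = 12
te_Task 2 = (5 + 4·8 + 11)/6 = 48/6 = 8
te_Task 3 = (11 + 4·14 + 17)/6 = 84/6 = 14
te_Task 4 = (9 + 4·14 + 25)/6 = 90/6 = 15
te_Task 5 = (11 + 4·14 + 17)/6 = 84/6 = 14
te_Task 6 = (10 + 4·14 + 18)/6 = 84/6 = 14

Forward pass:
ES_Task 1 = 0; EF_Task 1 = 12
ES_Task 2 = 0; EF_Task 2 = 8
ES_Task 3 = max(EF_Task 1=12, EF_Task 2=8) = 12; EF_Task 3 = 12+14 = 26
ES_Task 4 = max(EF_Task 1=12, EF_Task 2=8) = 12; EF_Task 4 = 12+15 = 27
ES_Task 5 = max(EF_Task 2=8, EF_Task 3=26) = 26; EF_Task 5 = 26+14 = 40
ES_Task 6 = max(EF_Task 4=27, EF_Task 5=40) = 40; EF_Task 6 = 40+14 = 54
Expected project duration μ = 54 days. Critical path: Task 1 → Task 3 → Task 5 → Task 6.

54 days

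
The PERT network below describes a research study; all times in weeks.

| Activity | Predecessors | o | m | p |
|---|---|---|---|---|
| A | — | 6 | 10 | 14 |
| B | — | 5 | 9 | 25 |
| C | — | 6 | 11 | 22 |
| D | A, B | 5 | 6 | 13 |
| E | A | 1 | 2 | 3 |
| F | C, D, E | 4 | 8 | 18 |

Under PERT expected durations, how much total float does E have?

6 weeks

te_A = (6 + 4·10 + 14)/6 = 60/6 = 10
te_B = (5 + 4·9 + 25)/6 = 66/6 = 11
te_C = (6 + 4·11 + 22)/6 = 72/6 = 12
te_D = (5 + 4·6 + 13)/6 = 42/6 = 7
te_E = (1 + 4·2 + 3)/6 = 12/6 = 2
te_F = (4 + 4·8 + 18)/6 = 54/6 = 9

Forward pass:
ES_A = 0; EF_A = 10
ES_B = 0; EF_B = 11
ES_C = 0; EF_C = 12
ES_D = max(EF_A=10, EF_B=11) = 11; EF_D = 11+7 = 18
ES_E = 10; EF_E = 10+2 = 12
ES_F = max(EF_C=12, EF_D=18, EF_E=12) = 18; EF_F = 18+9 = 27
Expected project duration μ = 27 weeks. Critical path: B → D → F.

Backward pass:
LF_F = 27; LS_F = 27−9 = 18
LF_E = LS_F = 18; LS_E = 18−2 = 16
LF_D = LS_F = 18; LS_D = 18−7 = 11
LF_C = LS_F = 18; LS_C = 18−12 = 6
LF_B = LS_D = 11; LS_B = 11−11 = 0
LF_A = min(LS_D=11, LS_E=16) = 11; LS_A = 11−10 = 1
Slack_E = LS_E − ES_E = 16 − 10 = 6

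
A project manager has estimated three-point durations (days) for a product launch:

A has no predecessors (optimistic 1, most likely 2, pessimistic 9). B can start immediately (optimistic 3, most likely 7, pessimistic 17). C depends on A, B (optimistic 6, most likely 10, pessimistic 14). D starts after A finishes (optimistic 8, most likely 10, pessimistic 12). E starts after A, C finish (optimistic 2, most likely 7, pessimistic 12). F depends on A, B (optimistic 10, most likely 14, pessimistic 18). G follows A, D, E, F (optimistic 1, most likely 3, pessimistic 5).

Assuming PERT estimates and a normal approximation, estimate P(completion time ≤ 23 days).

0.061

te_A = (1 + 4·2 + 9)/6 = 18/6 = 3; σ²_A = ((9−1)/6)² = 1.778
te_B = (3 + 4·7 + 17)/6 = 48/6 = 8; σ²_B = ((17−3)/6)² = 5.444
te_C = (6 + 4·10 + 14)/6 = 60/6 = 10; σ²_C = ((14−6)/6)² = 1.778
te_D = (8 + 4·10 + 12)/6 = 60/6 = 10; σ²_D = ((12−8)/6)² = 0.444
te_E = (2 + 4·7 + 12)/6 = 42/6 = 7; σ²_E = ((12−2)/6)² = 2.778
te_F = (10 + 4·14 + 18)/6 = 84/6 = 14; σ²_F = ((18−10)/6)² = 1.778
te_G = (1 + 4·3 + 5)/6 = 18/6 = 3; σ²_G = ((5−1)/6)² = 0.444

Forward pass:
ES_A = 0; EF_A = 3
ES_B = 0; EF_B = 8
ES_C = max(EF_A=3, EF_B=8) = 8; EF_C = 8+10 = 18
ES_D = 3; EF_D = 3+10 = 13
ES_E = max(EF_A=3, EF_C=18) = 18; EF_E = 18+7 = 25
ES_F = max(EF_A=3, EF_B=8) = 8; EF_F = 8+14 = 22
ES_G = max(EF_A=3, EF_D=13, EF_E=25, EF_F=22) = 25; EF_G = 25+3 = 28
Expected project duration μ = 28 days. Critical path: B → C → E → G.

Variance along critical path = 5.444 + 1.778 + 2.778 + 0.444 = 10.444; σ = √10.444 = 3.232 days.
Z = (23 − 28) / 3.232 = -1.547
P(T ≤ 23) = Φ(-1.547) ≈ 0.061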